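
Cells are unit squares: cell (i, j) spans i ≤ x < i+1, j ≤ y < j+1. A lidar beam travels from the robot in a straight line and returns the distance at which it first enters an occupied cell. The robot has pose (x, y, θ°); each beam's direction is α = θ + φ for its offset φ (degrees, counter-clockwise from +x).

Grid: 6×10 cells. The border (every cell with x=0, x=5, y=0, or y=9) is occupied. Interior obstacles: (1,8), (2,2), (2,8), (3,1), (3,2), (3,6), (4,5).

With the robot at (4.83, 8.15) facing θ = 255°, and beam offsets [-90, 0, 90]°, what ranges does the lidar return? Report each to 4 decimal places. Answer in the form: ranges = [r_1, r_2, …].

beam 1: φ=-90°, α=165°
  dir = (cos 165°, sin 165°) = (-0.9659, 0.2588); from cell (4,8)
  next x-line at t=0.8593, next y-line at t=3.2841; Δt_x=1.0353, Δt_y=3.8637
    x: enter (3,8) at t=0.8593
    x: enter (2,8) at t=1.8946 ← occupied
  → r_1 = 1.8946
beam 2: φ=0°, α=255°
  dir = (cos 255°, sin 255°) = (-0.2588, -0.9659); from cell (4,8)
  next x-line at t=3.2069, next y-line at t=0.1553; Δt_x=3.8637, Δt_y=1.0353
    y: enter (4,7) at t=0.1553
    y: enter (4,6) at t=1.1906
    y: enter (4,5) at t=2.2258 ← occupied
  → r_2 = 2.2258
beam 3: φ=90°, α=345°
  dir = (cos 345°, sin 345°) = (0.9659, -0.2588); from cell (4,8)
  next x-line at t=0.1760, next y-line at t=0.5796; Δt_x=1.0353, Δt_y=3.8637
    x: enter (5,8) at t=0.1760 ← occupied
  → r_3 = 0.1760

ranges = [1.8946, 2.2258, 0.1760]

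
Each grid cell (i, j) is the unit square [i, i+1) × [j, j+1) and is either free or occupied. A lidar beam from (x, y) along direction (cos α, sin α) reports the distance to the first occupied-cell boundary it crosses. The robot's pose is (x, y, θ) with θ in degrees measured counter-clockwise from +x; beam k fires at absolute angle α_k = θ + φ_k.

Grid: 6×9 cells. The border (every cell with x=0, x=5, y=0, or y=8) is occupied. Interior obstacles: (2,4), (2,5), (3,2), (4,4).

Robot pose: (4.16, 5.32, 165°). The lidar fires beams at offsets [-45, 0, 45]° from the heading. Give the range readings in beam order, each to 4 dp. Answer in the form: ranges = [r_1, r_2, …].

beam 1: φ=-45°, α=120°
  direction (-0.5000, 0.8660); cell (4,5); t to first gridline: x 0.3200, y 0.7852 (then +2.0000 / +1.1547)
    (3,5) via x @ 0.3200
    (3,6) via y @ 0.7852
    (3,7) via y @ 1.9399
    (2,7) via x @ 2.3200
    (2,8) via y @ 3.0946  # hit
  → r_1 = 3.0946
beam 2: φ=0°, α=165°
  direction (-0.9659, 0.2588); cell (4,5); t to first gridline: x 0.1656, y 2.6273 (then +1.0353 / +3.8637)
    (3,5) via x @ 0.1656
    (2,5) via x @ 1.2009  # hit
  → r_2 = 1.2009
beam 3: φ=45°, α=210°
  direction (-0.8660, -0.5000); cell (4,5); t to first gridline: x 0.1848, y 0.6400 (then +1.1547 / +2.0000)
    (3,5) via x @ 0.1848
    (3,4) via y @ 0.6400
    (2,4) via x @ 1.3395  # hit
  → r_3 = 1.3395

ranges = [3.0946, 1.2009, 1.3395]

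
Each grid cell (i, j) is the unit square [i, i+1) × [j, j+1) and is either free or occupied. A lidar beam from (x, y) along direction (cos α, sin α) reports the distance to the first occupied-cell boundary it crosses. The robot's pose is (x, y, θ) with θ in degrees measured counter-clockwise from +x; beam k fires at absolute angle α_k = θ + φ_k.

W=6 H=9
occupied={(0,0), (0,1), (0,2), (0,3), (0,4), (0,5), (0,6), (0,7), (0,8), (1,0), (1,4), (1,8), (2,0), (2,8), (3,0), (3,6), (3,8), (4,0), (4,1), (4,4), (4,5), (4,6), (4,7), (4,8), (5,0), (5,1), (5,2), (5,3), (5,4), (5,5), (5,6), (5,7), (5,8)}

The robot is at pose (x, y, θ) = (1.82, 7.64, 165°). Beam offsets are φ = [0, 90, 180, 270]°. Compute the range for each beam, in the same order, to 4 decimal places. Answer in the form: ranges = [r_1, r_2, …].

ranges = [0.8489, 2.7331, 2.2569, 0.3727]

beam 1: φ=0°, α=165°
  dir = (cos 165°, sin 165°) = (-0.9659, 0.2588); from cell (1,7)
  next x-line at t=0.8489, next y-line at t=1.3909; Δt_x=1.0353, Δt_y=3.8637
    x: enter (0,7) at t=0.8489 ← occupied
  → r_1 = 0.8489
beam 2: φ=90°, α=255°
  dir = (cos 255°, sin 255°) = (-0.2588, -0.9659); from cell (1,7)
  next x-line at t=3.1682, next y-line at t=0.6626; Δt_x=3.8637, Δt_y=1.0353
    y: enter (1,6) at t=0.6626
    y: enter (1,5) at t=1.6979
    y: enter (1,4) at t=2.7331 ← occupied
  → r_2 = 2.7331
beam 3: φ=180°, α=345°
  dir = (cos 345°, sin 345°) = (0.9659, -0.2588); from cell (1,7)
  next x-line at t=0.1863, next y-line at t=2.4728; Δt_x=1.0353, Δt_y=3.8637
    x: enter (2,7) at t=0.1863
    x: enter (3,7) at t=1.2216
    x: enter (4,7) at t=2.2569 ← occupied
  → r_3 = 2.2569
beam 4: φ=270°, α=75°
  dir = (cos 75°, sin 75°) = (0.2588, 0.9659); from cell (1,7)
  next x-line at t=0.6955, next y-line at t=0.3727; Δt_x=3.8637, Δt_y=1.0353
    y: enter (1,8) at t=0.3727 ← occupied
  → r_4 = 0.3727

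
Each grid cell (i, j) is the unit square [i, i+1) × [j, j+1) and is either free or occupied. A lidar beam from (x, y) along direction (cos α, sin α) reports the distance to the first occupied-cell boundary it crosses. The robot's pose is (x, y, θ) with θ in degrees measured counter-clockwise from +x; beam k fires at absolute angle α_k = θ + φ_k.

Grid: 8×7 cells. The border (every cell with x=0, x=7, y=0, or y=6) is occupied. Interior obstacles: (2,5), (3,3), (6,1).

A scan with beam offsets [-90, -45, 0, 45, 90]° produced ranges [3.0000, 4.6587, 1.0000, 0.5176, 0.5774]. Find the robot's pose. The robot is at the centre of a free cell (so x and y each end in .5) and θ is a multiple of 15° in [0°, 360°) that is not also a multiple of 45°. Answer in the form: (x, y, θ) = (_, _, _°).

The pose lattice has 27·16 = 432 candidates. Test each by forward raycasting.
  (1.5, 3.5, 30°): beam 1 = 2.8868 ≠ 3.0000 ✗
  (1.5, 2.5, 165°): beam 1 = 2.5882 ≠ 3.0000 ✗
  (1.5, 4.5, 75°): beam 1 = 1.9319 ≠ 3.0000 ✗
  (5.5, 3.5, 195°): beam 1 = 2.5882 ≠ 3.0000 ✗
  …
  (6.5, 5.5, 300°): r_1=3.0000, r_2=4.6587, r_3=1.0000, r_4=0.5176, r_5=0.5774 — all match ✓
No second candidate reproduces the full scan.

(x, y, θ) = (6.5, 5.5, 300°)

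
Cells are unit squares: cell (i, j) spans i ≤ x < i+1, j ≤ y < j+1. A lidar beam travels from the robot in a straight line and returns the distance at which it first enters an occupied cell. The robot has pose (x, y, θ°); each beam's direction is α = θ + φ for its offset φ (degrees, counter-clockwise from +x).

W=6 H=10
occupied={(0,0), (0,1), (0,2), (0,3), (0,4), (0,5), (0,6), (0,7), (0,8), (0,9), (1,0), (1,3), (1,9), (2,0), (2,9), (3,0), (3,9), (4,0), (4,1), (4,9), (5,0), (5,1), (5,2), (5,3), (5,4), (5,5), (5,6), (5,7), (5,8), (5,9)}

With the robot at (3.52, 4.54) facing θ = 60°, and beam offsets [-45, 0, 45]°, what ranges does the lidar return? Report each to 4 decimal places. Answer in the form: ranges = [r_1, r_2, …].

ranges = [1.5322, 2.9600, 4.6173]

beam 1: φ=-45°, α=15°
  cosα=0.9659 sinα=0.2588 | (3,4) | tMaxX 0.4969 tMaxY 1.7773 | tΔX 1.0353 tΔY 3.8637
    t=0.4969 [x] (4,4)
    t=1.5322 [x] (5,4) — stop
  → r_1 = 1.5322
beam 2: φ=0°, α=60°
  cosα=0.5000 sinα=0.8660 | (3,4) | tMaxX 0.9600 tMaxY 0.5312 | tΔX 2.0000 tΔY 1.1547
    t=0.5312 [y] (3,5)
    t=0.9600 [x] (4,5)
    t=1.6859 [y] (4,6)
    t=2.8406 [y] (4,7)
    t=2.9600 [x] (5,7) — stop
  → r_2 = 2.9600
beam 3: φ=45°, α=105°
  cosα=-0.2588 sinα=0.9659 | (3,4) | tMaxX 2.0091 tMaxY 0.4762 | tΔX 3.8637 tΔY 1.0353
    t=0.4762 [y] (3,5)
    t=1.5115 [y] (3,6)
    t=2.0091 [x] (2,6)
    t=2.5468 [y] (2,7)
    t=3.5821 [y] (2,8)
    t=4.6173 [y] (2,9) — stop
  → r_3 = 4.6173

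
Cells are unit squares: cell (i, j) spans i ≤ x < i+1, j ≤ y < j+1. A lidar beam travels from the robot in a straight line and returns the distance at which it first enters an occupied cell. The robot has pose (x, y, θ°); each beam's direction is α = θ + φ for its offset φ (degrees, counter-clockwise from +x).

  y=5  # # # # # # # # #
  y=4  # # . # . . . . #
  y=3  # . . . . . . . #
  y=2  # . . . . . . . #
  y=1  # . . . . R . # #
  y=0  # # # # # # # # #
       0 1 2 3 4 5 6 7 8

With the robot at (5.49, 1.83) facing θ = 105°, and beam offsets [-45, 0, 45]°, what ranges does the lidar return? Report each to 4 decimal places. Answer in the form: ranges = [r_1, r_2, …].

beam 1: φ=-45°, α=60°
  cosα=0.5000 sinα=0.8660 | (5,1) | tMaxX 1.0200 tMaxY 0.1963 | tΔX 2.0000 tΔY 1.1547
    t=0.1963 [y] (5,2)
    t=1.0200 [x] (6,2)
    t=1.3510 [y] (6,3)
    t=2.5057 [y] (6,4)
    t=3.0200 [x] (7,4)
    t=3.6604 [y] (7,5) — stop
  → r_1 = 3.6604
beam 2: φ=0°, α=105°
  cosα=-0.2588 sinα=0.9659 | (5,1) | tMaxX 1.8932 tMaxY 0.1760 | tΔX 3.8637 tΔY 1.0353
    t=0.1760 [y] (5,2)
    t=1.2113 [y] (5,3)
    t=1.8932 [x] (4,3)
    t=2.2465 [y] (4,4)
    t=3.2818 [y] (4,5) — stop
  → r_2 = 3.2818
beam 3: φ=45°, α=150°
  cosα=-0.8660 sinα=0.5000 | (5,1) | tMaxX 0.5658 tMaxY 0.3400 | tΔX 1.1547 tΔY 2.0000
    t=0.3400 [y] (5,2)
    t=0.5658 [x] (4,2)
    t=1.7205 [x] (3,2)
    t=2.3400 [y] (3,3)
    t=2.8752 [x] (2,3)
    t=4.0299 [x] (1,3)
    t=4.3400 [y] (1,4) — stop
  → r_3 = 4.3400

ranges = [3.6604, 3.2818, 4.3400]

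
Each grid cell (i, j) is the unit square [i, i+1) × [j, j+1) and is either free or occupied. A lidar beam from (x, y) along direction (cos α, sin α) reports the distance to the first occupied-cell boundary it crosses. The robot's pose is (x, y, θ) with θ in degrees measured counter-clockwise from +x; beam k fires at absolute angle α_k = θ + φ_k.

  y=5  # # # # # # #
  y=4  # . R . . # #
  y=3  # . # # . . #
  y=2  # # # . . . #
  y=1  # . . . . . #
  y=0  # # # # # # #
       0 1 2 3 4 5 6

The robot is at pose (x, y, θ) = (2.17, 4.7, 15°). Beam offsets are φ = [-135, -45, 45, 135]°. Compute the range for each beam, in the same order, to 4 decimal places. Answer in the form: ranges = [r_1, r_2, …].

ranges = [1.9630, 1.4000, 0.3464, 0.6000]

beam 1: φ=-135°, α=240°
  direction (-0.5000, -0.8660); cell (2,4); t to first gridline: x 0.3400, y 0.8083 (then +2.0000 / +1.1547)
    (1,4) via x @ 0.3400
    (1,3) via y @ 0.8083
    (1,2) via y @ 1.9630  # hit
  → r_1 = 1.9630
beam 2: φ=-45°, α=330°
  direction (0.8660, -0.5000); cell (2,4); t to first gridline: x 0.9584, y 1.4000 (then +1.1547 / +2.0000)
    (3,4) via x @ 0.9584
    (3,3) via y @ 1.4000  # hit
  → r_2 = 1.4000
beam 3: φ=45°, α=60°
  direction (0.5000, 0.8660); cell (2,4); t to first gridline: x 1.6600, y 0.3464 (then +2.0000 / +1.1547)
    (2,5) via y @ 0.3464  # hit
  → r_3 = 0.3464
beam 4: φ=135°, α=150°
  direction (-0.8660, 0.5000); cell (2,4); t to first gridline: x 0.1963, y 0.6000 (then +1.1547 / +2.0000)
    (1,4) via x @ 0.1963
    (1,5) via y @ 0.6000  # hit
  → r_4 = 0.6000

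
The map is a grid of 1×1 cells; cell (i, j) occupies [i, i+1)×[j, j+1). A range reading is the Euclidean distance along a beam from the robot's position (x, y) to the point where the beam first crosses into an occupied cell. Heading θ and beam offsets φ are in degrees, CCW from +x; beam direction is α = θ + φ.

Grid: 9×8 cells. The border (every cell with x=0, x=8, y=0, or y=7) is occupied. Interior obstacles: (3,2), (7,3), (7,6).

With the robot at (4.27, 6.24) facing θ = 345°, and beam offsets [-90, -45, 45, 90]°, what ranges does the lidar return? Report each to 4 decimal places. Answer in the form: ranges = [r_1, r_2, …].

ranges = [3.3543, 6.0506, 1.5200, 0.7868]

beam 1: φ=-90°, α=255°
  direction (-0.2588, -0.9659); cell (4,6); t to first gridline: x 1.0432, y 0.2485 (then +3.8637 / +1.0353)
    (4,5) via y @ 0.2485
    (3,5) via x @ 1.0432
    (3,4) via y @ 1.2837
    (3,3) via y @ 2.3190
    (3,2) via y @ 3.3543  # hit
  → r_1 = 3.3543
beam 2: φ=-45°, α=300°
  direction (0.5000, -0.8660); cell (4,6); t to first gridline: x 1.4600, y 0.2771 (then +2.0000 / +1.1547)
    (4,5) via y @ 0.2771
    (4,4) via y @ 1.4318
    (5,4) via x @ 1.4600
    (5,3) via y @ 2.5865
    (6,3) via x @ 3.4600
    (6,2) via y @ 3.7412
    (6,1) via y @ 4.8959
    (7,1) via x @ 5.4600
    (7,0) via y @ 6.0506  # hit
  → r_2 = 6.0506
beam 3: φ=45°, α=30°
  direction (0.8660, 0.5000); cell (4,6); t to first gridline: x 0.8429, y 1.5200 (then +1.1547 / +2.0000)
    (5,6) via x @ 0.8429
    (5,7) via y @ 1.5200  # hit
  → r_3 = 1.5200
beam 4: φ=90°, α=75°
  direction (0.2588, 0.9659); cell (4,6); t to first gridline: x 2.8205, y 0.7868 (then +3.8637 / +1.0353)
    (4,7) via y @ 0.7868  # hit
  → r_4 = 0.7868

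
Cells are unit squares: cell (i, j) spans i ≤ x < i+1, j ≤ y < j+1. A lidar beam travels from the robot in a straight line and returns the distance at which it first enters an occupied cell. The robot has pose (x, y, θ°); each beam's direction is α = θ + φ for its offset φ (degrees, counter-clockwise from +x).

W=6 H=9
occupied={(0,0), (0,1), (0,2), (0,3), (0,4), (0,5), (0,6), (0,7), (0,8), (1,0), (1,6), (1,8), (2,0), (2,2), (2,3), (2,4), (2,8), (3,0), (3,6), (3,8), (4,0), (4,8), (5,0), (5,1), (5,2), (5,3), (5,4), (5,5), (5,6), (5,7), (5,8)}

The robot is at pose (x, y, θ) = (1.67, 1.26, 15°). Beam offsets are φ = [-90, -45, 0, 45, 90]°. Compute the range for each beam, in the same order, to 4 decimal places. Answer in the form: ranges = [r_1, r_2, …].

ranges = [0.2692, 0.5200, 3.4475, 0.8545, 2.5887]

beam 1: φ=-90°, α=285°
  d=(0.2588,-0.9659)  start (1,1)  tX=1.2750 tY=0.2692  stride 1/|dx|=3.8637 1/|dy|=1.0353
    cross y-line → (1,0), t=0.2692 (wall)
  → r_1 = 0.2692
beam 2: φ=-45°, α=330°
  d=(0.8660,-0.5000)  start (1,1)  tX=0.3811 tY=0.5200  stride 1/|dx|=1.1547 1/|dy|=2.0000
    cross x-line → (2,1), t=0.3811
    cross y-line → (2,0), t=0.5200 (wall)
  → r_2 = 0.5200
beam 3: φ=0°, α=15°
  d=(0.9659,0.2588)  start (1,1)  tX=0.3416 tY=2.8591  stride 1/|dx|=1.0353 1/|dy|=3.8637
    cross x-line → (2,1), t=0.3416
    cross x-line → (3,1), t=1.3769
    cross x-line → (4,1), t=2.4122
    cross y-line → (4,2), t=2.8591
    cross x-line → (5,2), t=3.4475 (wall)
  → r_3 = 3.4475
beam 4: φ=45°, α=60°
  d=(0.5000,0.8660)  start (1,1)  tX=0.6600 tY=0.8545  stride 1/|dx|=2.0000 1/|dy|=1.1547
    cross x-line → (2,1), t=0.6600
    cross y-line → (2,2), t=0.8545 (wall)
  → r_4 = 0.8545
beam 5: φ=90°, α=105°
  d=(-0.2588,0.9659)  start (1,1)  tX=2.5887 tY=0.7661  stride 1/|dx|=3.8637 1/|dy|=1.0353
    cross y-line → (1,2), t=0.7661
    cross y-line → (1,3), t=1.8014
    cross x-line → (0,3), t=2.5887 (wall)
  → r_5 = 2.5887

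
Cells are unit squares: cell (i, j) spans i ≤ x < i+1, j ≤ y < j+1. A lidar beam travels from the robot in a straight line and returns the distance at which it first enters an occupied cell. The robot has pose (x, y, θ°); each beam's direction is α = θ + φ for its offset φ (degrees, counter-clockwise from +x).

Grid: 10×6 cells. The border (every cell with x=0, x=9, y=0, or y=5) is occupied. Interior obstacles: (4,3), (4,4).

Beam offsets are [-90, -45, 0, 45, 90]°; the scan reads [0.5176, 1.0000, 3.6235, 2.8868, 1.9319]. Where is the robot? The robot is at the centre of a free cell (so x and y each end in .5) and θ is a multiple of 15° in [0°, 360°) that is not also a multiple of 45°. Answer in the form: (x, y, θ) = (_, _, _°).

(x, y, θ) = (1.5, 4.5, 285°)

Candidates: 30 free-cell centres × 16 headings = 480 poses. Raycast each; keep the one whose scan matches to 4 dp.
  (5.5, 1.5, 195°): beam 1 = 1.9319 ≠ 0.5176 ✗
  (3.5, 2.5, 105°): beam 1 = 5.6940 ≠ 0.5176 ✗
  (6.5, 3.5, 60°): beam 1 = 2.8868 ≠ 0.5176 ✗
  (2.5, 3.5, 195°): beam 1 = 1.5529 ≠ 0.5176 ✗
  (1.5, 3.5, 105°): beam 1 = 2.5882 ≠ 0.5176 ✗
  …
  (1.5, 4.5, 285°): r_1=0.5176, r_2=1.0000, r_3=3.6235, r_4=2.8868, r_5=1.9319 — all match ✓
Unique over the lattice → pose = (1.5, 4.5, 285°).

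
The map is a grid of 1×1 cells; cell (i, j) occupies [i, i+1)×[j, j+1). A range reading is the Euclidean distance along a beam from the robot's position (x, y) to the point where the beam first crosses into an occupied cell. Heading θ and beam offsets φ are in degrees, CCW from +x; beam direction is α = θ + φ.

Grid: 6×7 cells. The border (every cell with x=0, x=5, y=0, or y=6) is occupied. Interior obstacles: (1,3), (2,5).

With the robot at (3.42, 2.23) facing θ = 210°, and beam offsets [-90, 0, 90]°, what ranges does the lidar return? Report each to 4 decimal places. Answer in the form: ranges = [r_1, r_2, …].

beam 1: φ=-90°, α=120°
  cosα=-0.5000 sinα=0.8660 | (3,2) | tMaxX 0.8400 tMaxY 0.8891 | tΔX 2.0000 tΔY 1.1547
    t=0.8400 [x] (2,2)
    t=0.8891 [y] (2,3)
    t=2.0438 [y] (2,4)
    t=2.8400 [x] (1,4)
    t=3.1985 [y] (1,5)
    t=4.3532 [y] (1,6) — stop
  → r_1 = 4.3532
beam 2: φ=0°, α=210°
  cosα=-0.8660 sinα=-0.5000 | (3,2) | tMaxX 0.4850 tMaxY 0.4600 | tΔX 1.1547 tΔY 2.0000
    t=0.4600 [y] (3,1)
    t=0.4850 [x] (2,1)
    t=1.6397 [x] (1,1)
    t=2.4600 [y] (1,0) — stop
  → r_2 = 2.4600
beam 3: φ=90°, α=300°
  cosα=0.5000 sinα=-0.8660 | (3,2) | tMaxX 1.1600 tMaxY 0.2656 | tΔX 2.0000 tΔY 1.1547
    t=0.2656 [y] (3,1)
    t=1.1600 [x] (4,1)
    t=1.4203 [y] (4,0) — stop
  → r_3 = 1.4203

ranges = [4.3532, 2.4600, 1.4203]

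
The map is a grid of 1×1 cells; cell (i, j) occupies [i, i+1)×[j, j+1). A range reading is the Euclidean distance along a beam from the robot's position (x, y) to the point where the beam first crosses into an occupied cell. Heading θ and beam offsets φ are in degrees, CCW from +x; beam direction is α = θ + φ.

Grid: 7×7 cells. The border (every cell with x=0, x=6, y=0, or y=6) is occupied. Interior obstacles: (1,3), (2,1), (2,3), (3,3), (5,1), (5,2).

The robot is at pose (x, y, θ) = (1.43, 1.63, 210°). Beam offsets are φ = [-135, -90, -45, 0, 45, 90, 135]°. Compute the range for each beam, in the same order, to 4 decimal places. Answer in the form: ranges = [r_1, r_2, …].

beam 1: φ=-135°, α=75°
  d=(0.2588,0.9659)  start (1,1)  tX=2.2023 tY=0.3831  stride 1/|dx|=3.8637 1/|dy|=1.0353
    cross y-line → (1,2), t=0.3831
    cross y-line → (1,3), t=1.4183 (wall)
  → r_1 = 1.4183
beam 2: φ=-90°, α=120°
  d=(-0.5000,0.8660)  start (1,1)  tX=0.8600 tY=0.4272  stride 1/|dx|=2.0000 1/|dy|=1.1547
    cross y-line → (1,2), t=0.4272
    cross x-line → (0,2), t=0.8600 (wall)
  → r_2 = 0.8600
beam 3: φ=-45°, α=165°
  d=(-0.9659,0.2588)  start (1,1)  tX=0.4452 tY=1.4296  stride 1/|dx|=1.0353 1/|dy|=3.8637
    cross x-line → (0,1), t=0.4452 (wall)
  → r_3 = 0.4452
beam 4: φ=0°, α=210°
  d=(-0.8660,-0.5000)  start (1,1)  tX=0.4965 tY=1.2600  stride 1/|dx|=1.1547 1/|dy|=2.0000
    cross x-line → (0,1), t=0.4965 (wall)
  → r_4 = 0.4965
beam 5: φ=45°, α=255°
  d=(-0.2588,-0.9659)  start (1,1)  tX=1.6614 tY=0.6522  stride 1/|dx|=3.8637 1/|dy|=1.0353
    cross y-line → (1,0), t=0.6522 (wall)
  → r_5 = 0.6522
beam 6: φ=90°, α=300°
  d=(0.5000,-0.8660)  start (1,1)  tX=1.1400 tY=0.7275  stride 1/|dx|=2.0000 1/|dy|=1.1547
    cross y-line → (1,0), t=0.7275 (wall)
  → r_6 = 0.7275
beam 7: φ=135°, α=345°
  d=(0.9659,-0.2588)  start (1,1)  tX=0.5901 tY=2.4341  stride 1/|dx|=1.0353 1/|dy|=3.8637
    cross x-line → (2,1), t=0.5901 (wall)
  → r_7 = 0.5901

ranges = [1.4183, 0.8600, 0.4452, 0.4965, 0.6522, 0.7275, 0.5901]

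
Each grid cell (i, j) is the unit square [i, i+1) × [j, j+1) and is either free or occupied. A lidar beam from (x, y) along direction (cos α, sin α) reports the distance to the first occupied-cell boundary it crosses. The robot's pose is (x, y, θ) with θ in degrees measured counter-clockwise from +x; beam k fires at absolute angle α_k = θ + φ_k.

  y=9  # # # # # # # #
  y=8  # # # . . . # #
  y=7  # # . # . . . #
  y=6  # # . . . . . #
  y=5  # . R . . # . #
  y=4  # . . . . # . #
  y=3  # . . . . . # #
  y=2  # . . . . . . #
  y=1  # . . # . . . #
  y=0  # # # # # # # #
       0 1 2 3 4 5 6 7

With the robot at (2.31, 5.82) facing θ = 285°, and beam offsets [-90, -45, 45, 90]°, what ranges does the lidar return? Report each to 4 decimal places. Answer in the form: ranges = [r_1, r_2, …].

ranges = [1.3562, 2.6200, 3.1061, 4.8554]

beam 1: φ=-90°, α=195°
  dir = (cos 195°, sin 195°) = (-0.9659, -0.2588); from cell (2,5)
  next x-line at t=0.3209, next y-line at t=3.1682; Δt_x=1.0353, Δt_y=3.8637
    x: enter (1,5) at t=0.3209
    x: enter (0,5) at t=1.3562 ← occupied
  → r_1 = 1.3562
beam 2: φ=-45°, α=240°
  dir = (cos 240°, sin 240°) = (-0.5000, -0.8660); from cell (2,5)
  next x-line at t=0.6200, next y-line at t=0.9469; Δt_x=2.0000, Δt_y=1.1547
    x: enter (1,5) at t=0.6200
    y: enter (1,4) at t=0.9469
    y: enter (1,3) at t=2.1016
    x: enter (0,3) at t=2.6200 ← occupied
  → r_2 = 2.6200
beam 3: φ=45°, α=330°
  dir = (cos 330°, sin 330°) = (0.8660, -0.5000); from cell (2,5)
  next x-line at t=0.7967, next y-line at t=1.6400; Δt_x=1.1547, Δt_y=2.0000
    x: enter (3,5) at t=0.7967
    y: enter (3,4) at t=1.6400
    x: enter (4,4) at t=1.9514
    x: enter (5,4) at t=3.1061 ← occupied
  → r_3 = 3.1061
beam 4: φ=90°, α=15°
  dir = (cos 15°, sin 15°) = (0.9659, 0.2588); from cell (2,5)
  next x-line at t=0.7143, next y-line at t=0.6955; Δt_x=1.0353, Δt_y=3.8637
    y: enter (2,6) at t=0.6955
    x: enter (3,6) at t=0.7143
    x: enter (4,6) at t=1.7496
    x: enter (5,6) at t=2.7849
    x: enter (6,6) at t=3.8202
    y: enter (6,7) at t=4.5592
    x: enter (7,7) at t=4.8554 ← occupied
  → r_4 = 4.8554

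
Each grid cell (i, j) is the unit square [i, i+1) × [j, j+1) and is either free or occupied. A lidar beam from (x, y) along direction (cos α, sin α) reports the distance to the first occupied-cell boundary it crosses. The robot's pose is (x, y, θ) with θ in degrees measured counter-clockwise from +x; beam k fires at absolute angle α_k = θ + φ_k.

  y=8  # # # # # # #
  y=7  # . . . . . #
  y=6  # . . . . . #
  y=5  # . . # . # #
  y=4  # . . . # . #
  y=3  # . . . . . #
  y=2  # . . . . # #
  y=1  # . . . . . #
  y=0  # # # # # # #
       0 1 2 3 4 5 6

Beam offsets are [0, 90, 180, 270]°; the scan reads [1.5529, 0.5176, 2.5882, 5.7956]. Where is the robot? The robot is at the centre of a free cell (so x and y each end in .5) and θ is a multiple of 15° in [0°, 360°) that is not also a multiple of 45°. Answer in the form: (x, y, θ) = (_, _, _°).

(x, y, θ) = (2.5, 1.5, 195°)

Enumerate (i+0.5, j+0.5, θ) over the 31 free cells and 16 admissible headings. For each, cast all 4 beams and compare to the given ranges.
  (2.5, 7.5, 105°): beam 1 = 0.5176 ≠ 1.5529 ✗
  (1.5, 2.5, 300°): beam 1 = 1.7321 ≠ 1.5529 ✗
  (3.5, 3.5, 105°): beam 2 = 2.5882 ≠ 0.5176 ✗
  …
  (2.5, 1.5, 195°): r_1=1.5529, r_2=0.5176, r_3=2.5882, r_4=5.7956 — all match ✓
No second candidate reproduces the full scan.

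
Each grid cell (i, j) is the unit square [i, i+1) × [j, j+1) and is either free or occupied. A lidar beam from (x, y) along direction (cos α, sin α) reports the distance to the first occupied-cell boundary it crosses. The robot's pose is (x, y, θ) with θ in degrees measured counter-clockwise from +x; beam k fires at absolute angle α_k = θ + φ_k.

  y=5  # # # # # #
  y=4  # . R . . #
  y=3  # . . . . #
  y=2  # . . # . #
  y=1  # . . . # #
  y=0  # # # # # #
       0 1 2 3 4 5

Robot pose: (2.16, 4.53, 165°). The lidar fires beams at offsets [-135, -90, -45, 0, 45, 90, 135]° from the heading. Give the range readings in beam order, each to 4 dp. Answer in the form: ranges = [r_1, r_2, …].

ranges = [0.9400, 0.4866, 0.5427, 1.2009, 1.3395, 3.6545, 1.7667]

beam 1: φ=-135°, α=30°
  dir = (cos 30°, sin 30°) = (0.8660, 0.5000); from cell (2,4)
  next x-line at t=0.9699, next y-line at t=0.9400; Δt_x=1.1547, Δt_y=2.0000
    y: enter (2,5) at t=0.9400 ← occupied
  → r_1 = 0.9400
beam 2: φ=-90°, α=75°
  dir = (cos 75°, sin 75°) = (0.2588, 0.9659); from cell (2,4)
  next x-line at t=3.2455, next y-line at t=0.4866; Δt_x=3.8637, Δt_y=1.0353
    y: enter (2,5) at t=0.4866 ← occupied
  → r_2 = 0.4866
beam 3: φ=-45°, α=120°
  dir = (cos 120°, sin 120°) = (-0.5000, 0.8660); from cell (2,4)
  next x-line at t=0.3200, next y-line at t=0.5427; Δt_x=2.0000, Δt_y=1.1547
    x: enter (1,4) at t=0.3200
    y: enter (1,5) at t=0.5427 ← occupied
  → r_3 = 0.5427
beam 4: φ=0°, α=165°
  dir = (cos 165°, sin 165°) = (-0.9659, 0.2588); from cell (2,4)
  next x-line at t=0.1656, next y-line at t=1.8159; Δt_x=1.0353, Δt_y=3.8637
    x: enter (1,4) at t=0.1656
    x: enter (0,4) at t=1.2009 ← occupied
  → r_4 = 1.2009
beam 5: φ=45°, α=210°
  dir = (cos 210°, sin 210°) = (-0.8660, -0.5000); from cell (2,4)
  next x-line at t=0.1848, next y-line at t=1.0600; Δt_x=1.1547, Δt_y=2.0000
    x: enter (1,4) at t=0.1848
    y: enter (1,3) at t=1.0600
    x: enter (0,3) at t=1.3395 ← occupied
  → r_5 = 1.3395
beam 6: φ=90°, α=255°
  dir = (cos 255°, sin 255°) = (-0.2588, -0.9659); from cell (2,4)
  next x-line at t=0.6182, next y-line at t=0.5487; Δt_x=3.8637, Δt_y=1.0353
    y: enter (2,3) at t=0.5487
    x: enter (1,3) at t=0.6182
    y: enter (1,2) at t=1.5840
    y: enter (1,1) at t=2.6192
    y: enter (1,0) at t=3.6545 ← occupied
  → r_6 = 3.6545
beam 7: φ=135°, α=300°
  dir = (cos 300°, sin 300°) = (0.5000, -0.8660); from cell (2,4)
  next x-line at t=1.6800, next y-line at t=0.6120; Δt_x=2.0000, Δt_y=1.1547
    y: enter (2,3) at t=0.6120
    x: enter (3,3) at t=1.6800
    y: enter (3,2) at t=1.7667 ← occupied
  → r_7 = 1.7667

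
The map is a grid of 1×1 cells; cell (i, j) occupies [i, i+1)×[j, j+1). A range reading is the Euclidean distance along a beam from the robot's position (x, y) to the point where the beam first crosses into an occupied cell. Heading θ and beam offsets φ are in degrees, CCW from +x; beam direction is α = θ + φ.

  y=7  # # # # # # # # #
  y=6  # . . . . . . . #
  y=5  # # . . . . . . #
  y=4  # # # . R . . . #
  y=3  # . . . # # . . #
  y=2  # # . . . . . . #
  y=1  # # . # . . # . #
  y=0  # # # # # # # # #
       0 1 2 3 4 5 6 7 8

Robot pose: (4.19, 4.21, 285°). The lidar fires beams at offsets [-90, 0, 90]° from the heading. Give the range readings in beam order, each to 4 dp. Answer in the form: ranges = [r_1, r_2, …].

ranges = [3.3025, 0.2174, 3.9444]

beam 1: φ=-90°, α=195°
  direction (-0.9659, -0.2588); cell (4,4); t to first gridline: x 0.1967, y 0.8114 (then +1.0353 / +3.8637)
    (3,4) via x @ 0.1967
    (3,3) via y @ 0.8114
    (2,3) via x @ 1.2320
    (1,3) via x @ 2.2673
    (0,3) via x @ 3.3025  # hit
  → r_1 = 3.3025
beam 2: φ=0°, α=285°
  direction (0.2588, -0.9659); cell (4,4); t to first gridline: x 3.1296, y 0.2174 (then +3.8637 / +1.0353)
    (4,3) via y @ 0.2174  # hit
  → r_2 = 0.2174
beam 3: φ=90°, α=15°
  direction (0.9659, 0.2588); cell (4,4); t to first gridline: x 0.8386, y 3.0523 (then +1.0353 / +3.8637)
    (5,4) via x @ 0.8386
    (6,4) via x @ 1.8738
    (7,4) via x @ 2.9091
    (7,5) via y @ 3.0523
    (8,5) via x @ 3.9444  # hit
  → r_3 = 3.9444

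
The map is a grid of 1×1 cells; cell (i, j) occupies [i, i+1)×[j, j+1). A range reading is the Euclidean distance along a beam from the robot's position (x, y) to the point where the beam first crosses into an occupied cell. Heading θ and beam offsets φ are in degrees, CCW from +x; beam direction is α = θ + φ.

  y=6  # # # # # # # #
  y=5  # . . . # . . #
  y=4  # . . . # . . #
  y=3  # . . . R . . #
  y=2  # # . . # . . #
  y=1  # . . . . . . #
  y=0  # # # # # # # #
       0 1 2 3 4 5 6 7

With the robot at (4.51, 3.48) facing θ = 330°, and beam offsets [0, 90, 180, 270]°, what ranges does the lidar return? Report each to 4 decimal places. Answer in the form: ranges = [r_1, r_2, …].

beam 1: φ=0°, α=330°
  d=(0.8660,-0.5000)  start (4,3)  tX=0.5658 tY=0.9600  stride 1/|dx|=1.1547 1/|dy|=2.0000
    cross x-line → (5,3), t=0.5658
    cross y-line → (5,2), t=0.9600
    cross x-line → (6,2), t=1.7205
    cross x-line → (7,2), t=2.8752 (wall)
  → r_1 = 2.8752
beam 2: φ=90°, α=60°
  d=(0.5000,0.8660)  start (4,3)  tX=0.9800 tY=0.6004  stride 1/|dx|=2.0000 1/|dy|=1.1547
    cross y-line → (4,4), t=0.6004 (wall)
  → r_2 = 0.6004
beam 3: φ=180°, α=150°
  d=(-0.8660,0.5000)  start (4,3)  tX=0.5889 tY=1.0400  stride 1/|dx|=1.1547 1/|dy|=2.0000
    cross x-line → (3,3), t=0.5889
    cross y-line → (3,4), t=1.0400
    cross x-line → (2,4), t=1.7436
    cross x-line → (1,4), t=2.8983
    cross y-line → (1,5), t=3.0400
    cross x-line → (0,5), t=4.0530 (wall)
  → r_3 = 4.0530
beam 4: φ=270°, α=240°
  d=(-0.5000,-0.8660)  start (4,3)  tX=1.0200 tY=0.5543  stride 1/|dx|=2.0000 1/|dy|=1.1547
    cross y-line → (4,2), t=0.5543 (wall)
  → r_4 = 0.5543

ranges = [2.8752, 0.6004, 4.0530, 0.5543]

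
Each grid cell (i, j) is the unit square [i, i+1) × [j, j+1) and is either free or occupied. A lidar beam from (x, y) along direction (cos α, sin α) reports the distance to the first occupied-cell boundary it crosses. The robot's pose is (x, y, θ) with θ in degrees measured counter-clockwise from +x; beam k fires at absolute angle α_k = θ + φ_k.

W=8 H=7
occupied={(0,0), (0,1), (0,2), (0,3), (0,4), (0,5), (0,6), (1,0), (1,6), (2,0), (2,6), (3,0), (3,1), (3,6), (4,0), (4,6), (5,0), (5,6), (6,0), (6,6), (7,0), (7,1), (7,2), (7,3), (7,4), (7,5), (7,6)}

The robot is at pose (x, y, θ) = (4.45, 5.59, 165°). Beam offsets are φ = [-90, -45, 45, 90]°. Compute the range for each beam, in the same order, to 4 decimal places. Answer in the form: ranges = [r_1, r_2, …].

beam 1: φ=-90°, α=75°
  cosα=0.2588 sinα=0.9659 | (4,5) | tMaxX 2.1250 tMaxY 0.4245 | tΔX 3.8637 tΔY 1.0353
    t=0.4245 [y] (4,6) — stop
  → r_1 = 0.4245
beam 2: φ=-45°, α=120°
  cosα=-0.5000 sinα=0.8660 | (4,5) | tMaxX 0.9000 tMaxY 0.4734 | tΔX 2.0000 tΔY 1.1547
    t=0.4734 [y] (4,6) — stop
  → r_2 = 0.4734
beam 3: φ=45°, α=210°
  cosα=-0.8660 sinα=-0.5000 | (4,5) | tMaxX 0.5196 tMaxY 1.1800 | tΔX 1.1547 tΔY 2.0000
    t=0.5196 [x] (3,5)
    t=1.1800 [y] (3,4)
    t=1.6743 [x] (2,4)
    t=2.8290 [x] (1,4)
    t=3.1800 [y] (1,3)
    t=3.9837 [x] (0,3) — stop
  → r_3 = 3.9837
beam 4: φ=90°, α=255°
  cosα=-0.2588 sinα=-0.9659 | (4,5) | tMaxX 1.7387 tMaxY 0.6108 | tΔX 3.8637 tΔY 1.0353
    t=0.6108 [y] (4,4)
    t=1.6461 [y] (4,3)
    t=1.7387 [x] (3,3)
    t=2.6814 [y] (3,2)
    t=3.7166 [y] (3,1) — stop
  → r_4 = 3.7166

ranges = [0.4245, 0.4734, 3.9837, 3.7166]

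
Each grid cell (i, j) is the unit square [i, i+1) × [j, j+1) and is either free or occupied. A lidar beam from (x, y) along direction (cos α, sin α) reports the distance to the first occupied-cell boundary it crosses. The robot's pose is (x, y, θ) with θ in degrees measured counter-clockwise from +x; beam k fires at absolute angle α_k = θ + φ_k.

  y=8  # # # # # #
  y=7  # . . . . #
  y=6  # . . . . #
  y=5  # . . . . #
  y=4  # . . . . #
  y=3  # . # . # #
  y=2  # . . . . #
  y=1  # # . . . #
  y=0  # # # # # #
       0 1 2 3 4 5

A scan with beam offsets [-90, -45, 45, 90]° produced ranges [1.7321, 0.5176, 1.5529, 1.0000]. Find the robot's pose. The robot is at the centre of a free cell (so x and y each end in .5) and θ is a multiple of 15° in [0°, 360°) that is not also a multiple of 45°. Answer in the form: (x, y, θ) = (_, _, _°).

(x, y, θ) = (2.5, 2.5, 120°)

Candidates: 25 free-cell centres × 16 headings = 400 poses. Raycast each; keep the one whose scan matches to 4 dp.
  (2.5, 4.5, 210°): beam 1 = 3.0000 ≠ 1.7321 ✗
  (2.5, 4.5, 285°): beam 1 = 1.5529 ≠ 1.7321 ✗
  (1.5, 3.5, 195°): beam 1 = 1.9319 ≠ 1.7321 ✗
  (4.5, 7.5, 300°): beam 1 = 4.0415 ≠ 1.7321 ✗
  …
  (2.5, 2.5, 120°): r_1=1.7321, r_2=0.5176, r_3=1.5529, r_4=1.0000 — all match ✓
Only this pose fits every beam.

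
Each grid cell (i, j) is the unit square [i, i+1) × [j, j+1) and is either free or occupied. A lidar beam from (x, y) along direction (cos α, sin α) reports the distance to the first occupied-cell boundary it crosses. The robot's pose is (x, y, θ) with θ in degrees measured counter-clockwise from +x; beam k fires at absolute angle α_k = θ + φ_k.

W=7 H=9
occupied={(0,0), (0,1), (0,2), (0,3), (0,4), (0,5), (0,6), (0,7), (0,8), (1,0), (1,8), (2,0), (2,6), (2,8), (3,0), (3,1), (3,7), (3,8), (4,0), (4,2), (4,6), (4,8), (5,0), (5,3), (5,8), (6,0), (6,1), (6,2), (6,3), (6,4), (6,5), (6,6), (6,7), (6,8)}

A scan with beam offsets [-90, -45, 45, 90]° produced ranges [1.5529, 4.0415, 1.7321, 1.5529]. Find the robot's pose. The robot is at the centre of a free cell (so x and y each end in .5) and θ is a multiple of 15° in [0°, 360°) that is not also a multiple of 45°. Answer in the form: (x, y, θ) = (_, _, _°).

(x, y, θ) = (2.5, 2.5, 105°)

Candidates: 29 free-cell centres × 16 headings = 464 poses. Raycast each; keep the one whose scan matches to 4 dp.
  (3.5, 3.5, 150°): beam 1 = 2.8868 ≠ 1.5529 ✗
  (3.5, 3.5, 195°): beam 1 = 2.5882 ≠ 1.5529 ✗
  (1.5, 1.5, 60°): beam 1 = 1.0000 ≠ 1.5529 ✗
  (4.5, 7.5, 240°): beam 1 = 0.5774 ≠ 1.5529 ✗
  (2.5, 1.5, 330°): beam 1 = 0.5774 ≠ 1.5529 ✗
  …
  (2.5, 2.5, 105°): r_1=1.5529, r_2=4.0415, r_3=1.7321, r_4=1.5529 — all match ✓
No second candidate reproduces the full scan.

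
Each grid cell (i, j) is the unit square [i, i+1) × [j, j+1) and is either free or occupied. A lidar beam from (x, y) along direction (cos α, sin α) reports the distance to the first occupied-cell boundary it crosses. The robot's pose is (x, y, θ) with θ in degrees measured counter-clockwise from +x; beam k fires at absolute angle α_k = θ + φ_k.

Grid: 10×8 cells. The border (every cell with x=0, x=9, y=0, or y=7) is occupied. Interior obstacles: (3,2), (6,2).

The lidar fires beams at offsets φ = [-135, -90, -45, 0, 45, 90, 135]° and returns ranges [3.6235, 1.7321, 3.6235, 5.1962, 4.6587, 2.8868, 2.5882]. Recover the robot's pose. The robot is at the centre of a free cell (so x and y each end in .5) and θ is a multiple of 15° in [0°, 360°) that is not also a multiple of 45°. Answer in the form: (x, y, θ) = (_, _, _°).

(x, y, θ) = (4.5, 4.5, 330°)

Candidates: 46 free-cell centres × 16 headings = 736 poses. Raycast each; keep the one whose scan matches to 4 dp.
  (5.5, 4.5, 240°): beam 1 = 2.5882 ≠ 3.6235 ✗
  (6.5, 1.5, 60°): beam 1 = 0.5176 ≠ 3.6235 ✗
  (2.5, 6.5, 165°): beam 1 = 1.0000 ≠ 3.6235 ✗
  (5.5, 6.5, 330°): beam 1 = 4.6587 ≠ 3.6235 ✗
  …
  (4.5, 4.5, 330°): r_1=3.6235, r_2=1.7321, r_3=3.6235, r_4=5.1962, r_5=4.6587, r_6=2.8868, r_7=2.5882 — all match ✓
Only this pose fits every beam.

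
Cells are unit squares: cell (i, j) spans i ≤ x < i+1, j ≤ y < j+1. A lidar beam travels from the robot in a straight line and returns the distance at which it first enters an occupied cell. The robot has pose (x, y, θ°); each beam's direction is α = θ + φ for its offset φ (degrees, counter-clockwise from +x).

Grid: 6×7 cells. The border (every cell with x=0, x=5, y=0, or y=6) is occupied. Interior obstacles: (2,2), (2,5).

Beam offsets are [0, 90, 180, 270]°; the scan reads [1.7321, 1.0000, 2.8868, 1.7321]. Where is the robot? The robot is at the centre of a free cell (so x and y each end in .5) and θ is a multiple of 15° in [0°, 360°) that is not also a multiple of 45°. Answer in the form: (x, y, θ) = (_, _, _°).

Candidates: 18 free-cell centres × 16 headings = 288 poses. Raycast each; keep the one whose scan matches to 4 dp.
  (1.5, 2.5, 285°): beam 1 = 1.5529 ≠ 1.7321 ✗
  (4.5, 3.5, 345°): beam 1 = 0.5176 ≠ 1.7321 ✗
  (1.5, 4.5, 210°): beam 1 = 0.5774 ≠ 1.7321 ✗
  (3.5, 5.5, 105°): beam 1 = 0.5176 ≠ 1.7321 ✗
  …
  (3.5, 3.5, 120°): r_1=1.7321, r_2=1.0000, r_3=2.8868, r_4=1.7321 — all match ✓
Only this pose fits every beam.

(x, y, θ) = (3.5, 3.5, 120°)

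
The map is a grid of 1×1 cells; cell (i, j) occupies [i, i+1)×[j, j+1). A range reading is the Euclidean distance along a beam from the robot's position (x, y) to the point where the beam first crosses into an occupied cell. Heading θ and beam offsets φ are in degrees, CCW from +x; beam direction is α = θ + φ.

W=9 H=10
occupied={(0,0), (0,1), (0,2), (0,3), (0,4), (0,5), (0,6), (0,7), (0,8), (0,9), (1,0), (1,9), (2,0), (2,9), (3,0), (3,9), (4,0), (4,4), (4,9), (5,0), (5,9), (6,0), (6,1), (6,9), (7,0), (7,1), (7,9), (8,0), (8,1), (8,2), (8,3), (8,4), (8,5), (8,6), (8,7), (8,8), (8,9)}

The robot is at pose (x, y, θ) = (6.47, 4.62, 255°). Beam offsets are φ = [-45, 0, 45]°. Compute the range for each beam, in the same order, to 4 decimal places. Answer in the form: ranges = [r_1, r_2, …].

ranges = [6.3162, 3.7477, 3.0253]

beam 1: φ=-45°, α=210°
  d=(-0.8660,-0.5000)  start (6,4)  tX=0.5427 tY=1.2400  stride 1/|dx|=1.1547 1/|dy|=2.0000
    cross x-line → (5,4), t=0.5427
    cross y-line → (5,3), t=1.2400
    cross x-line → (4,3), t=1.6974
    cross x-line → (3,3), t=2.8521
    cross y-line → (3,2), t=3.2400
    cross x-line → (2,2), t=4.0068
    cross x-line → (1,2), t=5.1615
    cross y-line → (1,1), t=5.2400
    cross x-line → (0,1), t=6.3162 (wall)
  → r_1 = 6.3162
beam 2: φ=0°, α=255°
  d=(-0.2588,-0.9659)  start (6,4)  tX=1.8159 tY=0.6419  stride 1/|dx|=3.8637 1/|dy|=1.0353
    cross y-line → (6,3), t=0.6419
    cross y-line → (6,2), t=1.6771
    cross x-line → (5,2), t=1.8159
    cross y-line → (5,1), t=2.7124
    cross y-line → (5,0), t=3.7477 (wall)
  → r_2 = 3.7477
beam 3: φ=45°, α=300°
  d=(0.5000,-0.8660)  start (6,4)  tX=1.0600 tY=0.7159  stride 1/|dx|=2.0000 1/|dy|=1.1547
    cross y-line → (6,3), t=0.7159
    cross x-line → (7,3), t=1.0600
    cross y-line → (7,2), t=1.8706
    cross y-line → (7,1), t=3.0253 (wall)
  → r_3 = 3.0253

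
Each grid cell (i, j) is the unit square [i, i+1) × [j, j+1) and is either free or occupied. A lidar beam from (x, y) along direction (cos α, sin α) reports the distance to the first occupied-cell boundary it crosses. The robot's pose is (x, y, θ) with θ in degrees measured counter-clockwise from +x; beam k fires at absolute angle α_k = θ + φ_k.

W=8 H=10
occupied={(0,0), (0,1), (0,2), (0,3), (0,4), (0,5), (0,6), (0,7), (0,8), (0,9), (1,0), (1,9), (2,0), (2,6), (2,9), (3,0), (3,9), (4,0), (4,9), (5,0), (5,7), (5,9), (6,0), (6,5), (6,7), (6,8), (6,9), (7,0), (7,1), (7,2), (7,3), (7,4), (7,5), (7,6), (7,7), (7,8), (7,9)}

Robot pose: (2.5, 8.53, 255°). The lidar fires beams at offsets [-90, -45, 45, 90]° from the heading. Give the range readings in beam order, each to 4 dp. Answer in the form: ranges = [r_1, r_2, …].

beam 1: φ=-90°, α=165°
  cosα=-0.9659 sinα=0.2588 | (2,8) | tMaxX 0.5176 tMaxY 1.8159 | tΔX 1.0353 tΔY 3.8637
    t=0.5176 [x] (1,8)
    t=1.5529 [x] (0,8) — stop
  → r_1 = 1.5529
beam 2: φ=-45°, α=210°
  cosα=-0.8660 sinα=-0.5000 | (2,8) | tMaxX 0.5774 tMaxY 1.0600 | tΔX 1.1547 tΔY 2.0000
    t=0.5774 [x] (1,8)
    t=1.0600 [y] (1,7)
    t=1.7321 [x] (0,7) — stop
  → r_2 = 1.7321
beam 3: φ=45°, α=300°
  cosα=0.5000 sinα=-0.8660 | (2,8) | tMaxX 1.0000 tMaxY 0.6120 | tΔX 2.0000 tΔY 1.1547
    t=0.6120 [y] (2,7)
    t=1.0000 [x] (3,7)
    t=1.7667 [y] (3,6)
    t=2.9214 [y] (3,5)
    t=3.0000 [x] (4,5)
    t=4.0761 [y] (4,4)
    t=5.0000 [x] (5,4)
    t=5.2308 [y] (5,3)
    t=6.3855 [y] (5,2)
    t=7.0000 [x] (6,2)
    t=7.5402 [y] (6,1)
    t=8.6949 [y] (6,0) — stop
  → r_3 = 8.6949
beam 4: φ=90°, α=345°
  cosα=0.9659 sinα=-0.2588 | (2,8) | tMaxX 0.5176 tMaxY 2.0478 | tΔX 1.0353 tΔY 3.8637
    t=0.5176 [x] (3,8)
    t=1.5529 [x] (4,8)
    t=2.0478 [y] (4,7)
    t=2.5882 [x] (5,7) — stop
  → r_4 = 2.5882

ranges = [1.5529, 1.7321, 8.6949, 2.5882]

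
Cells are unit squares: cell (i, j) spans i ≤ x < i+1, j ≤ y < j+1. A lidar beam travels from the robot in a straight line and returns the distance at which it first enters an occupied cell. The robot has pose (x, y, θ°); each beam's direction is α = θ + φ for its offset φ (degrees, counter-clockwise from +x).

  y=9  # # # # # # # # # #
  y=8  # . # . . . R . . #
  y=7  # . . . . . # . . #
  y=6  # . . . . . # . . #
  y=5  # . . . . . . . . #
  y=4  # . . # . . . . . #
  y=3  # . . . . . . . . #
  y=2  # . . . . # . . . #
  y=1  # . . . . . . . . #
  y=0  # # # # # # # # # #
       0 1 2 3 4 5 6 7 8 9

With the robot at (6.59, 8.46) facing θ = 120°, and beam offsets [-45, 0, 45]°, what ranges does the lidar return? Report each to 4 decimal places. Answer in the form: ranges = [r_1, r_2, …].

ranges = [0.5590, 0.6235, 2.0864]

beam 1: φ=-45°, α=75°
  direction (0.2588, 0.9659); cell (6,8); t to first gridline: x 1.5841, y 0.5590 (then +3.8637 / +1.0353)
    (6,9) via y @ 0.5590  # hit
  → r_1 = 0.5590
beam 2: φ=0°, α=120°
  direction (-0.5000, 0.8660); cell (6,8); t to first gridline: x 1.1800, y 0.6235 (then +2.0000 / +1.1547)
    (6,9) via y @ 0.6235  # hit
  → r_2 = 0.6235
beam 3: φ=45°, α=165°
  direction (-0.9659, 0.2588); cell (6,8); t to first gridline: x 0.6108, y 2.0864 (then +1.0353 / +3.8637)
    (5,8) via x @ 0.6108
    (4,8) via x @ 1.6461
    (4,9) via y @ 2.0864  # hit
  → r_3 = 2.0864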